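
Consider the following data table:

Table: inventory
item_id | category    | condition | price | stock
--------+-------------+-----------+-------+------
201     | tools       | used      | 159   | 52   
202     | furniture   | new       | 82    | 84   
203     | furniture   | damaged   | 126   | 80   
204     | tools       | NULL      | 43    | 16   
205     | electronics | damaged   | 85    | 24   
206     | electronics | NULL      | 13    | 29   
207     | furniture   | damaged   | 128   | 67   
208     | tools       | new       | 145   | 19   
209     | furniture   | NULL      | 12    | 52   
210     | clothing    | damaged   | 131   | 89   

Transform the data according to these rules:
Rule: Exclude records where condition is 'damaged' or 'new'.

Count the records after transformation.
4

Step 1: Count records to exclude
  - 4 (damaged) + 2 (new) = 6 records
Step 2: Total records: 10
Step 3: Remaining = 10 - 6 = 4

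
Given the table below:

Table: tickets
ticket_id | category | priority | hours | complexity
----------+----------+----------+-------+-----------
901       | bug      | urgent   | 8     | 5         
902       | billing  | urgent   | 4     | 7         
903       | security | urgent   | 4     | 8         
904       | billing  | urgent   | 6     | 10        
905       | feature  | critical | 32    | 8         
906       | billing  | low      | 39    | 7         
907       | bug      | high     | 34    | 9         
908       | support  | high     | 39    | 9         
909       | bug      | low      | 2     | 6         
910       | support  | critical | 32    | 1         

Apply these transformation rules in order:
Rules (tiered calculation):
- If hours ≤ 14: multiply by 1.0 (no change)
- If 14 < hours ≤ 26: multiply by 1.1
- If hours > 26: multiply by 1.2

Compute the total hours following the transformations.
235.2

Step 1: Tier 1 (hours ≤ 14): 5 records, sum = 24 × 1.0 = 24.0
Step 2: Tier 2 (14 < hours ≤ 26): 0 records, sum = 0 × 1.1 = 0.0
Step 3: Tier 3 (hours > 26): 5 records, sum = 176 × 1.2 = 211.2
Step 4: Final sum = 24.0 + 0.0 + 211.2 = 235.2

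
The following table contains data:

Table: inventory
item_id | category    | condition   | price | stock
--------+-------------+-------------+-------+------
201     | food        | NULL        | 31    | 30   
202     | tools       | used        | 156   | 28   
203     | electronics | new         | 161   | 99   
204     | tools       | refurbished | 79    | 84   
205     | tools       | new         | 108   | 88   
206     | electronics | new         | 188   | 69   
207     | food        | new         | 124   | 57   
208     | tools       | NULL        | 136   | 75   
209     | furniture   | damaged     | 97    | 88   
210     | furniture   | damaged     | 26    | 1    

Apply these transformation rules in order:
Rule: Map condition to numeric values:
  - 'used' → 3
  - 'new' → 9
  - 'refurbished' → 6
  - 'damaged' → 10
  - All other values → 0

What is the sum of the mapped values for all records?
65

Step 1: Apply mapping to each record
Step 2: Count by status:
  'used': 1 records × 3 = 3
  'new': 4 records × 9 = 36
  'refurbished': 1 records × 6 = 6
  'damaged': 2 records × 10 = 20
Step 3: Sum all mapped values = 65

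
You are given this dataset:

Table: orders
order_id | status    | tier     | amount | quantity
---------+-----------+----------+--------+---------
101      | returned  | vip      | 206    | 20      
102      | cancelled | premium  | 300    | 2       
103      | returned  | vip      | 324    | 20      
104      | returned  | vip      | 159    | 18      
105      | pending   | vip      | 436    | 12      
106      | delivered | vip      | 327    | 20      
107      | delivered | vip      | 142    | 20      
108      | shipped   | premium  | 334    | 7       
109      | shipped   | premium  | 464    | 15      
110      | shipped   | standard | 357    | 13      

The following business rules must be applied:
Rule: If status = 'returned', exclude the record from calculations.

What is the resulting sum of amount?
2360

Step 1: Identify records where status = 'returned'
Step 2: The excluded records sum to 689
Step 3: Original total amount = 3049
Step 4: Remaining total = 3049 - 689 = 2360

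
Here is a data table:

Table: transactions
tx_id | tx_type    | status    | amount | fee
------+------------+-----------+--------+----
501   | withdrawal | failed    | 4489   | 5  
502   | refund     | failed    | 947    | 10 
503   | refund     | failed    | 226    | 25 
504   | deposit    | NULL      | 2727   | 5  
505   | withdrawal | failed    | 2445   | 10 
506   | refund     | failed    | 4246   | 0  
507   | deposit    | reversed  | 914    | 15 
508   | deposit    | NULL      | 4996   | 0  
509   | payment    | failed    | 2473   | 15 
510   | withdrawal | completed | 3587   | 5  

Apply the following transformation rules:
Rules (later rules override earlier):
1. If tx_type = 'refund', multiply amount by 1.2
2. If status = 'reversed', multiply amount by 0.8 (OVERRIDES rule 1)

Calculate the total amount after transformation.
27951.0

Step 1: Rule 2 takes priority for records with status = 'reversed'
  - 1 records: 914 × 0.8 = 731.2
Step 2: Rule 1 applies to remaining records with tx_type = 'refund'
  - 3 records: 5419 × 1.2 = 6502.8
Step 3: Other records unchanged: 20717
Step 4: Final sum = 731.2 + 6502.8 + 20717 = 27951.0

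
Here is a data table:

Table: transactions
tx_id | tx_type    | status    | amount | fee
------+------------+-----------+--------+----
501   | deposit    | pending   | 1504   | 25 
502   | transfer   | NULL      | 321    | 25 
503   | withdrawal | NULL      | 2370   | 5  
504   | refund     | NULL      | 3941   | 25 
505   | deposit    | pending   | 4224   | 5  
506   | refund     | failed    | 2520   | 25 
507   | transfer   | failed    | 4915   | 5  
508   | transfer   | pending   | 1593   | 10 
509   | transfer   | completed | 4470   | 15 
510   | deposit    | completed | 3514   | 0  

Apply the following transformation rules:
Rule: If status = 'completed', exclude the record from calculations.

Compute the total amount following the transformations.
21388

Step 1: Identify records where status = 'completed'
Step 2: The excluded records sum to 7984
Step 3: Original total amount = 29372
Step 4: Remaining total = 29372 - 7984 = 21388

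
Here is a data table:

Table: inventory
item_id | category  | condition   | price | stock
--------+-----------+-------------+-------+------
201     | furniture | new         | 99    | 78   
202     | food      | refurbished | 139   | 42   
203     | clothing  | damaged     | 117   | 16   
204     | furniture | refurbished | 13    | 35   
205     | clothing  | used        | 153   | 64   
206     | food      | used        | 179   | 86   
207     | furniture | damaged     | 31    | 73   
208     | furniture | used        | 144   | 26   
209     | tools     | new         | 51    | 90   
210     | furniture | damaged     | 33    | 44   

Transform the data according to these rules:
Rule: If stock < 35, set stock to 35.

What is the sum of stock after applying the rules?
582

Step 1: 2 records have stock < 35
Step 2: These records originally summed to 42
Step 3: After setting to minimum: 2 × 35 = 70
Step 4: Unaffected records sum: 512
Step 5: Final sum = 70 + 512 = 582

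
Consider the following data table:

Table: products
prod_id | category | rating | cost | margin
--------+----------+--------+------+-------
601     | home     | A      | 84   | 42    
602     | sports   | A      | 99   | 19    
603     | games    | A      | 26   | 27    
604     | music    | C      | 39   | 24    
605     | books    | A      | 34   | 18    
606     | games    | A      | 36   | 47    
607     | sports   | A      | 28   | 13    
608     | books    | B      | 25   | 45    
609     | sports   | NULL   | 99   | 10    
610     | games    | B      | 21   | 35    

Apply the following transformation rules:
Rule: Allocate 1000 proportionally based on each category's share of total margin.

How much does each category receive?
books: 225.0, games: 389.29, home: 150.0, music: 85.71, sports: 150.0

Step 1: Calculate total margin = 280
Step 2: Calculate each category's proportion:
  books: 63/280 = 22.50% → 225.0
  games: 109/280 = 38.93% → 389.29
  home: 42/280 = 15.00% → 150.0
  music: 24/280 = 8.57% → 85.71
  sports: 42/280 = 15.00% → 150.0
Step 3: Verify: sum of allocations ≈ 1000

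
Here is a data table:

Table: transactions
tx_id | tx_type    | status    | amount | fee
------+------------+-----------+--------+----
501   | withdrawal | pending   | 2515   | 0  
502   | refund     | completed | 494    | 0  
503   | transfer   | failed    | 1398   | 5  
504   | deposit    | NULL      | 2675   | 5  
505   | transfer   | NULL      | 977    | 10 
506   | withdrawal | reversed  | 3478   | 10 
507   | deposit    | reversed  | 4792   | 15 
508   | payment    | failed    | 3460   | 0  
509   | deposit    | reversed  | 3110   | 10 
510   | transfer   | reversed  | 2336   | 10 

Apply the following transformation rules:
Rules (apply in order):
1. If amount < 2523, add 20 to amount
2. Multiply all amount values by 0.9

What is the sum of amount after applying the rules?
22801.5

Step 1: Apply Rule 1 - Add 20 to records with amount < 2523
  - 5 records affected: 7720 + (5 × 20) = 7820
  - Unaffected records: 17515
  - Sum after Rule 1: 25335
Step 2: Apply Rule 2 - Multiply all by 0.9
  - 25335 × 0.9 = 22801.5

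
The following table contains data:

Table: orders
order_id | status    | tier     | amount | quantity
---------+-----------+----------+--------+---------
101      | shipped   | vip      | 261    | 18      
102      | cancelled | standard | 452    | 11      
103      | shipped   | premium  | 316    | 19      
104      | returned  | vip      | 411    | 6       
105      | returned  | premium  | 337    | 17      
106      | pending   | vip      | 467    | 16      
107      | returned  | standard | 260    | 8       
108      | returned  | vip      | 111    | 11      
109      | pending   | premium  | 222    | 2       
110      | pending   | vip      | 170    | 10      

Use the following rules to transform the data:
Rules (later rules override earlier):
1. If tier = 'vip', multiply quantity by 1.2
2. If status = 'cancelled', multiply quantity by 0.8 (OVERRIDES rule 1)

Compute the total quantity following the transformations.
128.0

Step 1: Rule 2 takes priority for records with status = 'cancelled'
  - 1 records: 11 × 0.8 = 8.8
Step 2: Rule 1 applies to remaining records with tier = 'vip'
  - 5 records: 61 × 1.2 = 73.2
Step 3: Other records unchanged: 46
Step 4: Final sum = 8.8 + 73.2 + 46 = 128.0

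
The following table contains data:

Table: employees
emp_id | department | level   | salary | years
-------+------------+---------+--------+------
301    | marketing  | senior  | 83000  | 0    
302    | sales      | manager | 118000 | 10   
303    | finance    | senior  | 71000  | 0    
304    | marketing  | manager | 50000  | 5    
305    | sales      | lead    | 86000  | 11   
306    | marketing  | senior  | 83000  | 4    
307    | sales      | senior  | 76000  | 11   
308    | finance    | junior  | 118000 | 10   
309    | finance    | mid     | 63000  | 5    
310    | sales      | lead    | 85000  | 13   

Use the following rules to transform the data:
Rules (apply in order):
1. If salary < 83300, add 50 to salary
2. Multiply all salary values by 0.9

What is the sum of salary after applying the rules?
749970.0

Step 1: Apply Rule 1 - Add 50 to records with salary < 83300
  - 6 records affected: 426000 + (6 × 50) = 426300
  - Unaffected records: 407000
  - Sum after Rule 1: 833300
Step 2: Apply Rule 2 - Multiply all by 0.9
  - 833300 × 0.9 = 749970.0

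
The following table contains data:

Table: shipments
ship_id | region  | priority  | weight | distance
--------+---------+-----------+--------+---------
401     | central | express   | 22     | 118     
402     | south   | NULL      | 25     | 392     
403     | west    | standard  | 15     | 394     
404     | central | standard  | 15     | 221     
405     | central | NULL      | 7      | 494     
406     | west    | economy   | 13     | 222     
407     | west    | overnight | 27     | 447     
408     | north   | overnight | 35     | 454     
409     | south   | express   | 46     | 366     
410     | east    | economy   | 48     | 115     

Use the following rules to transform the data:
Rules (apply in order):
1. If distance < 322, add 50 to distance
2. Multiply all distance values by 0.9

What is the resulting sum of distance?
3080.7

Step 1: Apply Rule 1 - Add 50 to records with distance < 322
  - 4 records affected: 676 + (4 × 50) = 876
  - Unaffected records: 2547
  - Sum after Rule 1: 3423
Step 2: Apply Rule 2 - Multiply all by 0.9
  - 3423 × 0.9 = 3080.7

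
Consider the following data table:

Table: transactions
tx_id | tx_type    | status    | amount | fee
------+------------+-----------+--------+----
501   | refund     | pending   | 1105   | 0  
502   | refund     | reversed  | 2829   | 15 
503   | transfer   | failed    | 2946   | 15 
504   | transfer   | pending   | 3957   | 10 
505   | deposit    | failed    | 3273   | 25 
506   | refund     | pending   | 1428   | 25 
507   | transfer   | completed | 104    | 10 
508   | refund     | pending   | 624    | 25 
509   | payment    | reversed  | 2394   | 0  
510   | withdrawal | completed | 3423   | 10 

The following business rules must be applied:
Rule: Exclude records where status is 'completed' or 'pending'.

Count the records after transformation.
4

Step 1: Count records to exclude
  - 2 (completed) + 4 (pending) = 6 records
Step 2: Total records: 10
Step 3: Remaining = 10 - 6 = 4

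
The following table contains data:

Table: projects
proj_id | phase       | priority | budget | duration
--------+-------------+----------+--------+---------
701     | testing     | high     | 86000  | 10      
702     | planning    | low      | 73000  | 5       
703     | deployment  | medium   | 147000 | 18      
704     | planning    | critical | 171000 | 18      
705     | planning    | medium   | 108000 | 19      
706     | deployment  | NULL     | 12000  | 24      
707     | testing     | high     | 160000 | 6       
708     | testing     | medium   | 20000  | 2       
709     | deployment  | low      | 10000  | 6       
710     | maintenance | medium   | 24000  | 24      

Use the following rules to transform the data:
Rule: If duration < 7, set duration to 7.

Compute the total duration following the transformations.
141

Step 1: 4 records have duration < 7
Step 2: These records originally summed to 19
Step 3: After setting to minimum: 4 × 7 = 28
Step 4: Unaffected records sum: 113
Step 5: Final sum = 28 + 113 = 141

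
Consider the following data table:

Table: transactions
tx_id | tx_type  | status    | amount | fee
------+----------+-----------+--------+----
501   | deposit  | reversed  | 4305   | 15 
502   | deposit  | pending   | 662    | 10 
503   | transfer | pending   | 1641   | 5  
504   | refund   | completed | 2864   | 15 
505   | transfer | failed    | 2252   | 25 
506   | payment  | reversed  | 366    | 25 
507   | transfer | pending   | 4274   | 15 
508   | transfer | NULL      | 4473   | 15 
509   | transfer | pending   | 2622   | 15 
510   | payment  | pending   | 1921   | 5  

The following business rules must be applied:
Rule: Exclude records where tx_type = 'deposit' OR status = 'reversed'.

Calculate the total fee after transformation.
95

Step 1: Find records where tx_type = 'deposit' OR status = 'reversed'
Step 2: 3 records match, summing to 50
Step 3: Original sum: 145
Step 4: Remaining sum = 145 - 50 = 95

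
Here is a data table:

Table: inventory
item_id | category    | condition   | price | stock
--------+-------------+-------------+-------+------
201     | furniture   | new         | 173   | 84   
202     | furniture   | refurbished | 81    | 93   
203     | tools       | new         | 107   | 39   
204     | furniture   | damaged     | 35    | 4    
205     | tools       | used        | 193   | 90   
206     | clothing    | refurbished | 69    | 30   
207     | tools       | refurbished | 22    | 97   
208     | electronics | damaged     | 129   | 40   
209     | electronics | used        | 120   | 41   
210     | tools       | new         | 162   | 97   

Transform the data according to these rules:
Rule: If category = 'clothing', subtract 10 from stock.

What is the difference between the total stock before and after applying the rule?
10

Step 1: Original sum of stock = 615
Step 2: 1 records have category = 'clothing'
Step 3: Each affected record changes by -10
Step 4: Total change = 1 × -10 = -10
Step 5: New sum = 615 + -10 = 605
Step 6: Difference = |605 - 615| = 10
        (Sum decreased by 10)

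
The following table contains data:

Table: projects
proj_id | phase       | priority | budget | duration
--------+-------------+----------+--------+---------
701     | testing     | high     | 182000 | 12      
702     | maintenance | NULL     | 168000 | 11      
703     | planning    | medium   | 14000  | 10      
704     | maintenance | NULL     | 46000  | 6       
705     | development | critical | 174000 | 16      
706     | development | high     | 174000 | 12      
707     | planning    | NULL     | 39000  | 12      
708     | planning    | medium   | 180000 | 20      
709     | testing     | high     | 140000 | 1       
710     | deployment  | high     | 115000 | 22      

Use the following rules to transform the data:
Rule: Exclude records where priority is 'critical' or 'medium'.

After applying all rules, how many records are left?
7

Step 1: Count records to exclude
  - 1 (critical) + 2 (medium) = 3 records
Step 2: Total records: 10
Step 3: Remaining = 10 - 3 = 7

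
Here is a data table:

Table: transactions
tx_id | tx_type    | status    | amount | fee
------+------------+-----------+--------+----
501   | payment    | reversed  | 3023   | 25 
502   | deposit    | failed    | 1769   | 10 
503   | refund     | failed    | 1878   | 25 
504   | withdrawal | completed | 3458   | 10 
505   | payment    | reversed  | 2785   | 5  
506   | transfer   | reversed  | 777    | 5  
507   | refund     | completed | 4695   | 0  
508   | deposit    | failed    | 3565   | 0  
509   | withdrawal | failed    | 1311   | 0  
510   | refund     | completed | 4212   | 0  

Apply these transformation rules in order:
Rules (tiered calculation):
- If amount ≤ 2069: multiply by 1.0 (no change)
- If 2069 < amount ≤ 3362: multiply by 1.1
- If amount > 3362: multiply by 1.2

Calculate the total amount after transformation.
31239.8

Step 1: Tier 1 (amount ≤ 2069): 4 records, sum = 5735 × 1.0 = 5735.0
Step 2: Tier 2 (2069 < amount ≤ 3362): 2 records, sum = 5808 × 1.1 = 6388.8
Step 3: Tier 3 (amount > 3362): 4 records, sum = 15930 × 1.2 = 19116.0
Step 4: Final sum = 5735.0 + 6388.8 + 19116.0 = 31239.8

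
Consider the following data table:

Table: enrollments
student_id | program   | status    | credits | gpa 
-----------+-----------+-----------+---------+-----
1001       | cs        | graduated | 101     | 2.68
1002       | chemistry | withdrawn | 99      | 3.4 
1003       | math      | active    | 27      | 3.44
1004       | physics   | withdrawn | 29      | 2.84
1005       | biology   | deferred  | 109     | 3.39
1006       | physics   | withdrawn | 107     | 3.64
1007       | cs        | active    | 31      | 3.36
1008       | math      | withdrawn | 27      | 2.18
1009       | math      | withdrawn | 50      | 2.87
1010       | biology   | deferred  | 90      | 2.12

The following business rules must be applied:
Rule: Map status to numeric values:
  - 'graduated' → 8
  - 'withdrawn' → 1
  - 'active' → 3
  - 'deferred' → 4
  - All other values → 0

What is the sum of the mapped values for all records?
27

Step 1: Apply mapping to each record
Step 2: Count by status:
  'graduated': 1 records × 8 = 8
  'withdrawn': 5 records × 1 = 5
  'active': 2 records × 3 = 6
  'deferred': 2 records × 4 = 8
Step 3: Sum all mapped values = 27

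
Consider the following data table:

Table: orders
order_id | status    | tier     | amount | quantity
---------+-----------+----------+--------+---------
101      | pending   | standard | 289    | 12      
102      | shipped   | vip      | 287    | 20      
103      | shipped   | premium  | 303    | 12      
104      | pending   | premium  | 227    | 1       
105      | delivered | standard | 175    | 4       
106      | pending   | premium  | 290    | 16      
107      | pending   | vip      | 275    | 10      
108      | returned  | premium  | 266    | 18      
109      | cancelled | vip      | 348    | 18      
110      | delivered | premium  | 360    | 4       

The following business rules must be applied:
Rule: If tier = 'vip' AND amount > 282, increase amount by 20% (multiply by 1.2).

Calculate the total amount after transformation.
2947.0

Step 1: Find records where tier = 'vip' AND amount > 282
Step 2: 2 records match, summing to 635
Step 3: After multiplier: 635 × 1.2 = 762.0
Step 4: Unaffected records sum: 2185
Step 5: Final sum = 762.0 + 2185 = 2947.0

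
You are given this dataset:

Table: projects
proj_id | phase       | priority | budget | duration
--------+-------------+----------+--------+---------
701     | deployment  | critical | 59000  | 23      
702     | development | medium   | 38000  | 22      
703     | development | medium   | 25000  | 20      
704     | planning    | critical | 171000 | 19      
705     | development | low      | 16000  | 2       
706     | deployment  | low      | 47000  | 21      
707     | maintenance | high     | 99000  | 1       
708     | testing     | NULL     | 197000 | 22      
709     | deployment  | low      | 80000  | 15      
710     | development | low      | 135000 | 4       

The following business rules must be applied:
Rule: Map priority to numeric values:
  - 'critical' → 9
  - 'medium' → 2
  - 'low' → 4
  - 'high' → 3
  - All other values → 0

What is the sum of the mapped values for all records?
41

Step 1: Apply mapping to each record
Step 2: Count by status:
  'critical': 2 records × 9 = 18
  'medium': 2 records × 2 = 4
  'low': 4 records × 4 = 16
  'high': 1 records × 3 = 3
Step 3: Sum all mapped values = 41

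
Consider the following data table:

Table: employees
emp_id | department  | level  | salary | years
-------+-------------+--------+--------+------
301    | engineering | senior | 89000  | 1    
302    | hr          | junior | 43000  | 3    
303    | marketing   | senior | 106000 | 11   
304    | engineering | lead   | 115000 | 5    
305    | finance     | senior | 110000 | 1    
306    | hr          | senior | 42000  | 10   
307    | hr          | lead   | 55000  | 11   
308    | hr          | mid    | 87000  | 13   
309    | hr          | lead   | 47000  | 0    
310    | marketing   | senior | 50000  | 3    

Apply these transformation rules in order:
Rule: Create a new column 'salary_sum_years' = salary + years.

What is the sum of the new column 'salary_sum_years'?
744058

Step 1: For each record, compute salary + years
Example calculations:
  89000 + 1 = 89001
  43000 + 3 = 43003
  106000 + 11 = 106011
  ...
Step 2: Sum all derived values
Step 3: Total = 744058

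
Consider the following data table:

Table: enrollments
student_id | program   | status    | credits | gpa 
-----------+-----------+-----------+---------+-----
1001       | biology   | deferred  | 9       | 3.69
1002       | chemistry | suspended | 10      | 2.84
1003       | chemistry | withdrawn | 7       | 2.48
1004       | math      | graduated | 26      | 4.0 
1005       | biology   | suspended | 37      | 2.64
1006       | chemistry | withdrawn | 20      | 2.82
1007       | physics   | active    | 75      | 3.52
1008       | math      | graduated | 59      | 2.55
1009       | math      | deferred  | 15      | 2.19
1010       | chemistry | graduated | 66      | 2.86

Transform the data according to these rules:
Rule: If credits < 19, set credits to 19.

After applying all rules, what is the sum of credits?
359

Step 1: 4 records have credits < 19
Step 2: These records originally summed to 41
Step 3: After setting to minimum: 4 × 19 = 76
Step 4: Unaffected records sum: 283
Step 5: Final sum = 76 + 283 = 359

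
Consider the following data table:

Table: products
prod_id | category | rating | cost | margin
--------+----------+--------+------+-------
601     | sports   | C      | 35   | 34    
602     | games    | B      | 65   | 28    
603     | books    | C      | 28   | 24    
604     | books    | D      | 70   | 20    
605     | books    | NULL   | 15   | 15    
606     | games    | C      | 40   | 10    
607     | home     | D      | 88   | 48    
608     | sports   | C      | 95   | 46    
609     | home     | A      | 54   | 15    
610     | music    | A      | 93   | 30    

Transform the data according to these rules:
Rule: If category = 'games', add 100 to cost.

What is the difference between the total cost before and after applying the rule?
200

Step 1: Original sum of cost = 583
Step 2: 2 records have category = 'games'
Step 3: Each affected record changes by 100
Step 4: Total change = 2 × 100 = 200
Step 5: New sum = 583 + 200 = 783
Step 6: Difference = |783 - 583| = 200
        (Sum increased by 200)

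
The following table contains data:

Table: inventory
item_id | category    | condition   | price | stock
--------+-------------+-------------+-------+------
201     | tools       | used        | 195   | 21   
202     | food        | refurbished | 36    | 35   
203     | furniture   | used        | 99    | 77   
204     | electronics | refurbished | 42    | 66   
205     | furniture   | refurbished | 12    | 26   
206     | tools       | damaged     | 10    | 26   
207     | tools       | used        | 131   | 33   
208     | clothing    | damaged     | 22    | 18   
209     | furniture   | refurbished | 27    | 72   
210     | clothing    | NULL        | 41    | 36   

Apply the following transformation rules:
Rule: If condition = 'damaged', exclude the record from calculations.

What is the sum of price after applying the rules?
583

Step 1: Identify records where condition = 'damaged'
Step 2: The excluded records sum to 32
Step 3: Original total price = 615
Step 4: Remaining total = 615 - 32 = 583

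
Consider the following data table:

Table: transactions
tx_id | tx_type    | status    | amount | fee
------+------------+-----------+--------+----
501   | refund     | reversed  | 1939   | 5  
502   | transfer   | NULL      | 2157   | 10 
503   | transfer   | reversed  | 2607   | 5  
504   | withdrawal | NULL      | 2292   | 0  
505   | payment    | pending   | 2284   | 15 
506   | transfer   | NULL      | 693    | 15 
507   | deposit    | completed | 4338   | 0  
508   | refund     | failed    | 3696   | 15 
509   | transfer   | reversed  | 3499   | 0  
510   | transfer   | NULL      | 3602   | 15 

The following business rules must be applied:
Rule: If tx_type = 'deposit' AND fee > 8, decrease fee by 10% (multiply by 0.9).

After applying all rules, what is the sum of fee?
80

Step 1: Find records where tx_type = 'deposit' AND fee > 8
Step 2: 0 records match, summing to 0
Step 3: After multiplier: 0 × 0.9 = 0.0
Step 4: Unaffected records sum: 80
Step 5: Final sum = 0.0 + 80 = 80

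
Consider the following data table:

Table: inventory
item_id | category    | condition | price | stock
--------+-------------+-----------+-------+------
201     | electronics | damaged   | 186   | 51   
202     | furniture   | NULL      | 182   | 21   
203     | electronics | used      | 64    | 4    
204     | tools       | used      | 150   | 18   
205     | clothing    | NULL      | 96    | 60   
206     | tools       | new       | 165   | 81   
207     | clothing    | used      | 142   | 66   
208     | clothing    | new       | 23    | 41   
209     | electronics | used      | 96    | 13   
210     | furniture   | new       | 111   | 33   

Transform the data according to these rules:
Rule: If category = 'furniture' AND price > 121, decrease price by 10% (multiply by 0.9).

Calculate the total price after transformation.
1196.8

Step 1: Find records where category = 'furniture' AND price > 121
Step 2: 1 records match, summing to 182
Step 3: After multiplier: 182 × 0.9 = 163.8
Step 4: Unaffected records sum: 1033
Step 5: Final sum = 163.8 + 1033 = 1196.8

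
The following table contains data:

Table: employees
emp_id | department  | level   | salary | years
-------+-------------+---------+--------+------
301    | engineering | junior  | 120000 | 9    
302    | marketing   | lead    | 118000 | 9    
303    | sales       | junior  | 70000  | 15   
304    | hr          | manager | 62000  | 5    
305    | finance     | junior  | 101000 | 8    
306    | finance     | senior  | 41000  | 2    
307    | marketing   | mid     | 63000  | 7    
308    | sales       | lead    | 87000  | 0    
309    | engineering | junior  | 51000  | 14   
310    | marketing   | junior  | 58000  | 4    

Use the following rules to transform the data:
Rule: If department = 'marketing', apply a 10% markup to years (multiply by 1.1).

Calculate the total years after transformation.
75.0

Step 1: Records with department = 'marketing' have total years = 20
Step 2: Apply multiplier: 20 × 1.1 = 22.0
Step 3: Other records total: 53
Step 4: Final sum = 22.0 + 53 = 75.0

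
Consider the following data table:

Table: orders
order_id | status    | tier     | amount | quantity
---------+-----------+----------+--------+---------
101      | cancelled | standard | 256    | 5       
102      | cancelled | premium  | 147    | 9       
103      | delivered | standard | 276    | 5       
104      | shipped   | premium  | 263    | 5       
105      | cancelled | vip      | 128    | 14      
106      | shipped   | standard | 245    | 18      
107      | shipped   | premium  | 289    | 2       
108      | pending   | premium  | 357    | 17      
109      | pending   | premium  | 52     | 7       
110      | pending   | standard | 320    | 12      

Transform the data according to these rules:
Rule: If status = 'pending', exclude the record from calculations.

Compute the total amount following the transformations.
1604

Step 1: Identify records where status = 'pending'
Step 2: The excluded records sum to 729
Step 3: Original total amount = 2333
Step 4: Remaining total = 2333 - 729 = 1604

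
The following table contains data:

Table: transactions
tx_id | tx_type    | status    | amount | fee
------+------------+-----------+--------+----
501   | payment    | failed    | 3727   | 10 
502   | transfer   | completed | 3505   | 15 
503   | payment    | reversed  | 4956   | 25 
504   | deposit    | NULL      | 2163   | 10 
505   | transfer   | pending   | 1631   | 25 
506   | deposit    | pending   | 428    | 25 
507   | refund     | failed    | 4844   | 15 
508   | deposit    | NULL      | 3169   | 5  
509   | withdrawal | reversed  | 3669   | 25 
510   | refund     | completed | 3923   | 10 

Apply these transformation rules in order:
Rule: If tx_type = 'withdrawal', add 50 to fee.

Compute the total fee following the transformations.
215

Step 1: Count records where tx_type = 'withdrawal': 1
Step 2: Total bonus added: 1 × 50 = 50
Step 3: Original sum of fee: 165
Step 4: Final sum = 165 + 50 = 215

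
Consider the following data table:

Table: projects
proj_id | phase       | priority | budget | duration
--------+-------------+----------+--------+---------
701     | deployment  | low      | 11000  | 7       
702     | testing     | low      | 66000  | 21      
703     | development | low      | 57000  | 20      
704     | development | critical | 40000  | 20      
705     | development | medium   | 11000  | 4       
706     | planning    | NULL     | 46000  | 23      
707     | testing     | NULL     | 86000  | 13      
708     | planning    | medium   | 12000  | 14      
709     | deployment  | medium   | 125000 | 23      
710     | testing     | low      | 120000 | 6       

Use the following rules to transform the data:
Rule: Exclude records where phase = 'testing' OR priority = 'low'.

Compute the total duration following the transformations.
84

Step 1: Find records where phase = 'testing' OR priority = 'low'
Step 2: 5 records match, summing to 67
Step 3: Original sum: 151
Step 4: Remaining sum = 151 - 67 = 84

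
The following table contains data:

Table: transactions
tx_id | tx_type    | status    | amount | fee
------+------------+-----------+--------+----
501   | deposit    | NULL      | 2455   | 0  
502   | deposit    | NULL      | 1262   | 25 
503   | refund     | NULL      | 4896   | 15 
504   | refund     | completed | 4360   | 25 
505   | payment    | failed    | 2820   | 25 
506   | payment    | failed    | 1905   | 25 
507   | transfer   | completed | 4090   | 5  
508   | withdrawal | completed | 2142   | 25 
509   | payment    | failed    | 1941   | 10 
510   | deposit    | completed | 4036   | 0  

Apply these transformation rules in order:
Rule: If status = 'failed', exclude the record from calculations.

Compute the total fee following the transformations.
95

Step 1: Identify records where status = 'failed'
Step 2: The excluded records sum to 60
Step 3: Original total fee = 155
Step 4: Remaining total = 155 - 60 = 95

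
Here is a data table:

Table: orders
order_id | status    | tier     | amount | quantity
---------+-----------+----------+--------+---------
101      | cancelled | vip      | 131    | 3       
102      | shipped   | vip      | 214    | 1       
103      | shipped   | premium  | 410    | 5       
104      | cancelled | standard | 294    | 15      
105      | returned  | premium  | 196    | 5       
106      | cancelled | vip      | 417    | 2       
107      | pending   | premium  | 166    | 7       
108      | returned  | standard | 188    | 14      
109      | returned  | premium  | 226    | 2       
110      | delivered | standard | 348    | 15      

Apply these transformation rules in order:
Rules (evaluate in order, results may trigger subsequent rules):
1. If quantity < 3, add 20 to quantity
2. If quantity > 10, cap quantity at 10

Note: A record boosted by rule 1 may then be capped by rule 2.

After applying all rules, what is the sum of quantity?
80

Step 1: Apply rule 1 to records with quantity < 3
  - 3 records get bonus of 20
  - Of these, 3 records then exceed 10 and get capped
Step 2: Apply rule 2 to records with quantity > 10
  - 3 records (original) are capped
Step 3: Calculate final sum = 80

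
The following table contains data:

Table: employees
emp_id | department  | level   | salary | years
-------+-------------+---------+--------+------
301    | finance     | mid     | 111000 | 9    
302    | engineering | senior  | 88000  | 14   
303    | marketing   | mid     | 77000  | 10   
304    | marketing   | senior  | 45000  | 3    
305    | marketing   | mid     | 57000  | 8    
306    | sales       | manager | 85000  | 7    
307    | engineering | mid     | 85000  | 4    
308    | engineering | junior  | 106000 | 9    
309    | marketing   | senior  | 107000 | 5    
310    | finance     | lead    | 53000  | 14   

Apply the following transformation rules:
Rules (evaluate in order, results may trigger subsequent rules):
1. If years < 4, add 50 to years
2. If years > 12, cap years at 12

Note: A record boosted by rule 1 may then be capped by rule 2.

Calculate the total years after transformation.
88

Step 1: Apply rule 1 to records with years < 4
  - 1 records get bonus of 50
  - Of these, 1 records then exceed 12 and get capped
Step 2: Apply rule 2 to records with years > 12
  - 2 records (original) are capped
Step 3: Calculate final sum = 88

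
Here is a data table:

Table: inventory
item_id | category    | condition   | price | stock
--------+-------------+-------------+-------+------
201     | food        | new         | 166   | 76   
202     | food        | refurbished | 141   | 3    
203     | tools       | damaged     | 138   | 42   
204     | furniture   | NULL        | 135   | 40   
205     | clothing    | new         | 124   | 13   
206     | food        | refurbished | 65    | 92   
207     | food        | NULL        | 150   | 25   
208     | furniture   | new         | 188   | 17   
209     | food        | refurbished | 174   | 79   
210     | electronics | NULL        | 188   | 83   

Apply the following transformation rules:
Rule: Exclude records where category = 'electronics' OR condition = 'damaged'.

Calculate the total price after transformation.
1143

Step 1: Find records where category = 'electronics' OR condition = 'damaged'
Step 2: 2 records match, summing to 326
Step 3: Original sum: 1469
Step 4: Remaining sum = 1469 - 326 = 1143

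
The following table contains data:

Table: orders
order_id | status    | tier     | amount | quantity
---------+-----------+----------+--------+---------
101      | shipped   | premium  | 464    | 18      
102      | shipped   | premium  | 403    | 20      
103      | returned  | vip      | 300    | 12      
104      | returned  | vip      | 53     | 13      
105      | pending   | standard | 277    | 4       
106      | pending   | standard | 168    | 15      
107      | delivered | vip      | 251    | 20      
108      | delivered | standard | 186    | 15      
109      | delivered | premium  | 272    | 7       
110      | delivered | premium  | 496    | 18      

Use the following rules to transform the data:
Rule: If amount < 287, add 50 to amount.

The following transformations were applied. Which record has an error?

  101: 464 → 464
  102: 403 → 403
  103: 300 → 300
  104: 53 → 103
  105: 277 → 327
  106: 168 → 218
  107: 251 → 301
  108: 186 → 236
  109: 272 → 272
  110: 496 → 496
Record 109 has an error. The correct transformed value should be 322, not 272.

Step 1: Check each record against the rule
Step 2: Record 109 has amount = 272
Step 3: Since 272 < 287, the bonus should have been applied
Step 4: Correct value = 322, but claimed value = 272
Conclusion: Record 109 has the error.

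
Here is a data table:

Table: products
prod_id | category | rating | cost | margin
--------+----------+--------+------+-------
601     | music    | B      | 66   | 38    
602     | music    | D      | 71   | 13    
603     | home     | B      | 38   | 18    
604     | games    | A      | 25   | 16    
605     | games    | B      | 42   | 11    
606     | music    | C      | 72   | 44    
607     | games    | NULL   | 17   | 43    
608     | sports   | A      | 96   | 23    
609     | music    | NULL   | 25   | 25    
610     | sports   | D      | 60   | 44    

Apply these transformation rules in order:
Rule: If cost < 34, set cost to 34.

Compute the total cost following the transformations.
547

Step 1: 3 records have cost < 34
Step 2: These records originally summed to 67
Step 3: After setting to minimum: 3 × 34 = 102
Step 4: Unaffected records sum: 445
Step 5: Final sum = 102 + 445 = 547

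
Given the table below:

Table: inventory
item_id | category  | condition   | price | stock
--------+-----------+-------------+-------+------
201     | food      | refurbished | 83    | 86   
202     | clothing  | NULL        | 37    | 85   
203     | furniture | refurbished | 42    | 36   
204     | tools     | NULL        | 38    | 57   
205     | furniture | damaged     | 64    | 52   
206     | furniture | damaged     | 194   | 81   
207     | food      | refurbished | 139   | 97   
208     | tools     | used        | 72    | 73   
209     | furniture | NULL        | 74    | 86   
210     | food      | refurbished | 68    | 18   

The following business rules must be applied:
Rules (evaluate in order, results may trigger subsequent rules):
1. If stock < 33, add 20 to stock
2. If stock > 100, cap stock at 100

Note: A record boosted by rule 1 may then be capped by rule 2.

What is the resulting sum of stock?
691

Step 1: Apply rule 1 to records with stock < 33
  - 1 records get bonus of 20
  - Of these, 0 records then exceed 100 and get capped
Step 2: Apply rule 2 to records with stock > 100
  - 0 records (original) are capped
Step 3: Calculate final sum = 691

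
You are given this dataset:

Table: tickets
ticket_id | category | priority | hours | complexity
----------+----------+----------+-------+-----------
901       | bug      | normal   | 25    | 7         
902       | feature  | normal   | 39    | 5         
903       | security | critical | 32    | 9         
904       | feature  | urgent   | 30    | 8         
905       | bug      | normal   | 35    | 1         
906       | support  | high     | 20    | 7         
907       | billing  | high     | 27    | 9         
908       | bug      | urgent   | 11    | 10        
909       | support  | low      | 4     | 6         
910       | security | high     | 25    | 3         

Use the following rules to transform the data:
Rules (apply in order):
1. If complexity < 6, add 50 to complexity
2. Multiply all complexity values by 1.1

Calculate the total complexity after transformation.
236.5

Step 1: Apply Rule 1 - Add 50 to records with complexity < 6
  - 3 records affected: 9 + (3 × 50) = 159
  - Unaffected records: 56
  - Sum after Rule 1: 215
Step 2: Apply Rule 2 - Multiply all by 1.1
  - 215 × 1.1 = 236.5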